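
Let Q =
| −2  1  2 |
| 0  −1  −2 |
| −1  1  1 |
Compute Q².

[[2, −1, −4], [2, −1, 0], [1, −1, −3]]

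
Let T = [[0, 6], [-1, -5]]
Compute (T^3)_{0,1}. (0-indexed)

tr T = -5 and det T = 6, so the characteristic polynomial is λ² − (-5)λ + (6) with roots -3 and -2.
Eigenvectors give P = [[-2, 3], [1, -1]] with P⁻¹ = [[1, 3], [1, 2]], and T = P·diag(-3, -2)·P⁻¹.
Then T^3 = P·diag(-27, -8)·P⁻¹ = [[54, -24], [-27, 8]] · [[1, 3], [1, 2]] = [[30, 114], [-19, -65]].

114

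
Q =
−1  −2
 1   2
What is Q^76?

Q² = Q (a projection; rank 1, trace 1), so Q^76 = Q.

[[−1, −2], [1, 2]]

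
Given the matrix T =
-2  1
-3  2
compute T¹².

T² = I (check: tr T = 0 and det T = -1), so T¹² = I since 12 is even.

[[1, 0], [0, 1]]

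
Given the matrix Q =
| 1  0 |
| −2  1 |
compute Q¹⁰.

[[1, 0], [−20, 1]]

Q = I + N where N = [[0, 0], [−2, 0]] is strictly lower-triangular, so N² = 0.
(I + N)¹⁰ = I + 10·N = [[1, 0], [−20, 1]].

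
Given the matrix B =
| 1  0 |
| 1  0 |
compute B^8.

B² = B (a projection; rank 1, trace 1), so B^8 = B.

[[1, 0], [1, 0]]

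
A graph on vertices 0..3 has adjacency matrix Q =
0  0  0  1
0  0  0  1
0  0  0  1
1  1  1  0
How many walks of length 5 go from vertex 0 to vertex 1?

0

The number of length-5 walks from vertex 0 to vertex 1 is entry (0,1) of Q⁵, where Q is the adjacency matrix.
Q² = [[1, 1, 1, 0], [1, 1, 1, 0], [1, 1, 1, 0], [0, 0, 0, 3]]
Q³ = [[0, 0, 0, 3], [0, 0, 0, 3], [0, 0, 0, 3], [3, 3, 3, 0]]
Q⁴ = [[3, 3, 3, 0], [3, 3, 3, 0], [3, 3, 3, 0], [0, 0, 0, 9]]
Q⁵ = [[0, 0, 0, 9], [0, 0, 0, 9], [0, 0, 0, 9], [9, 9, 9, 0]]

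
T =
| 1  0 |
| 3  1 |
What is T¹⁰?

T = I + N where N = [[0, 0], [3, 0]] is strictly lower-triangular, so N² = 0.
(I + N)¹⁰ = I + 10·N = [[1, 0], [30, 1]].

[[1, 0], [30, 1]]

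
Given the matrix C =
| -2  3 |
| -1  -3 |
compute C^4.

C^2 = [[1, -15], [5, 6]]
C^3 = [[13, 48], [-16, -3]]
C^4 = [[-74, -105], [35, -39]]

[[-74, -105], [35, -39]]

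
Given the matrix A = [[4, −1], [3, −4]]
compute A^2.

[[13, 0], [0, 13]]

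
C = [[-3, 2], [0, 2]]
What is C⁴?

[[81, -26], [0, 16]]

C² = [[9, -2], [0, 4]]
C³ = [[-27, 14], [0, 8]]
C⁴ = [[81, -26], [0, 16]]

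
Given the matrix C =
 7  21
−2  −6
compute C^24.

[[7, 21], [−2, −6]]

C² = C (a projection; rank 1, trace 1), so C^24 = C.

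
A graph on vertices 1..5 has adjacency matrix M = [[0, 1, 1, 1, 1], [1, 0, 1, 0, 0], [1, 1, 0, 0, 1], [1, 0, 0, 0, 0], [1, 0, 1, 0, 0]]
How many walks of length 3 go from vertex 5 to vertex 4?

1

The number of length-3 walks from vertex 5 to vertex 4 is entry (5,4) of M^3, where M is the adjacency matrix.
M^2 = [[4, 1, 2, 0, 1], [1, 2, 1, 1, 2], [2, 1, 3, 1, 1], [0, 1, 1, 1, 1], [1, 2, 1, 1, 2]]
M^3 = [[4, 6, 6, 4, 6], [6, 2, 5, 1, 2], [6, 5, 4, 2, 5], [4, 1, 2, 0, 1], [6, 2, 5, 1, 2]]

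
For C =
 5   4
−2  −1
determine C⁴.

[[161, 160], [−80, −79]]

tr C = 4 and det C = 3, so the characteristic polynomial is λ² − (4)λ + (3) with roots 1 and 3.
Eigenvectors give P = [[1, −2], [−1, 1]] with P⁻¹ = [[−1, −2], [−1, −1]], and C = P·diag(1, 3)·P⁻¹.
Then C⁴ = P·diag(1, 81)·P⁻¹ = [[1, −162], [−1, 81]] · [[−1, −2], [−1, −1]] = [[161, 160], [−80, −79]].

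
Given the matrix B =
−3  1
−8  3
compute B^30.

[[1, 0], [0, 1]]

B² = I (check: tr B = 0 and det B = −1), so B^30 = I since 30 is even.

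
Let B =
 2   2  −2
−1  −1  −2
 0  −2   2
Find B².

[[2, 6, −12], [−1, 3, 0], [2, −2, 8]]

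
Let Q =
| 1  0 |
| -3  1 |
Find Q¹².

[[1, 0], [-36, 1]]

Q = I + N where N = [[0, 0], [-3, 0]] is strictly lower-triangular, so N² = 0.
(I + N)¹² = I + 12·N = [[1, 0], [-36, 1]].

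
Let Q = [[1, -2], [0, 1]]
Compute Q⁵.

[[1, -10], [0, 1]]

Q = I + N where N = [[0, -2], [0, 0]] is strictly upper-triangular, so N² = 0.
(I + N)⁵ = I + 5·N = [[1, -10], [0, 1]].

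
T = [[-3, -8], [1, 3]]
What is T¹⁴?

[[1, 0], [0, 1]]

T² = I (check: tr T = 0 and det T = -1), so T¹⁴ = I since 14 is even.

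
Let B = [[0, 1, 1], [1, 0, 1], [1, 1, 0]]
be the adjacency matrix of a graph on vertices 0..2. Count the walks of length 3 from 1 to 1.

2

The number of length-3 walks from vertex 1 to vertex 1 is entry (1,1) of B^3, where B is the adjacency matrix.
B^2 = [[2, 1, 1], [1, 2, 1], [1, 1, 2]]
B^3 = [[2, 3, 3], [3, 2, 3], [3, 3, 2]]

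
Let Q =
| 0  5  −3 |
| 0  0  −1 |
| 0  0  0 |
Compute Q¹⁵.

[[0, 0, 0], [0, 0, 0], [0, 0, 0]]

Q is strictly triangular, hence nilpotent: Q³ = 0, so Q¹⁵ = 0.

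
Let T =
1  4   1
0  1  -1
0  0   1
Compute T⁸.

[[1, 32, -104], [0, 1, -8], [0, 0, 1]]

T = I + N where N = [[0, 4, 1], [0, 0, -1], [0, 0, 0]] is strictly upper-triangular, so N³ = 0.
(I + N)⁸ = I + 8·N + 28·N² = [[1, 32, -104], [0, 1, -8], [0, 0, 1]].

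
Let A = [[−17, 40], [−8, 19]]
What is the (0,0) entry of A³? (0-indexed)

tr A = 2 and det A = −3, so the characteristic polynomial is λ² − (2)λ + (−3) with roots 3 and −1.
Eigenvectors give P = [[2, 5], [1, 2]] with P⁻¹ = [[−2, 5], [1, −2]], and A = P·diag(3, −1)·P⁻¹.
Then A³ = P·diag(27, −1)·P⁻¹ = [[54, −5], [27, −2]] · [[−2, 5], [1, −2]] = [[−113, 280], [−56, 139]].

−113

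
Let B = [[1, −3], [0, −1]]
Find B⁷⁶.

B² = I (check: tr B = 0 and det B = −1), so B⁷⁶ = I since 76 is even.

[[1, 0], [0, 1]]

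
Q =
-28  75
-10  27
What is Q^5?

tr Q = -1 and det Q = -6, so the characteristic polynomial is λ² − (-1)λ + (-6) with roots 2 and -3.
Eigenvectors give P = [[-5, 3], [-2, 1]] with P⁻¹ = [[1, -3], [2, -5]], and Q = P·diag(2, -3)·P⁻¹.
Then Q^5 = P·diag(32, -243)·P⁻¹ = [[-160, -729], [-64, -243]] · [[1, -3], [2, -5]] = [[-1618, 4125], [-550, 1407]].

[[-1618, 4125], [-550, 1407]]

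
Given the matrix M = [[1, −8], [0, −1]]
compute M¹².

[[1, 0], [0, 1]]

M² = I (check: tr M = 0 and det M = −1), so M¹² = I since 12 is even.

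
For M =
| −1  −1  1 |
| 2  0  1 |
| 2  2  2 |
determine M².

[[1, 3, 0], [0, 0, 4], [6, 2, 8]]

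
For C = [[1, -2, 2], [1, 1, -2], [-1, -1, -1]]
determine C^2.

[[-3, -6, 4], [4, 1, 2], [-1, 2, 1]]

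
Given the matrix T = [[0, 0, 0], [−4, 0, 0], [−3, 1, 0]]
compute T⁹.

[[0, 0, 0], [0, 0, 0], [0, 0, 0]]

T is strictly triangular, hence nilpotent: T³ = 0, so T⁹ = 0.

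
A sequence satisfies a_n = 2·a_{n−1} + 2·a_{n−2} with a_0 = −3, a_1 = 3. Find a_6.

With companion matrix A = [[2, 2], [1, 0]], [a_n, a_{n−1}]ᵀ = A·[a_{n−1}, a_{n−2}]ᵀ, so [a_6, a_5]ᵀ = A⁵·[a_1, a_0]ᵀ.
A⁵ = [[120, 88], [44, 32]], giving [a_6, a_5]ᵀ = [[96], [36]].

96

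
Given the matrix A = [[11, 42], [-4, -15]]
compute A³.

[[155, 546], [-52, -183]]

tr A = -4 and det A = 3, so the characteristic polynomial is λ² − (-4)λ + (3) with roots -3 and -1.
Eigenvectors give P = [[-3, 7], [1, -2]] with P⁻¹ = [[2, 7], [1, 3]], and A = P·diag(-3, -1)·P⁻¹.
Then A³ = P·diag(-27, -1)·P⁻¹ = [[81, -7], [-27, 2]] · [[2, 7], [1, 3]] = [[155, 546], [-52, -183]].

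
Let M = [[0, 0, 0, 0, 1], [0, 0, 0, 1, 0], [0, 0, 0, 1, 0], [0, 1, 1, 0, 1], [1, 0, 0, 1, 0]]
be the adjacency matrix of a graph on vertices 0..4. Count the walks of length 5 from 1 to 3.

10

The number of length-5 walks from vertex 1 to vertex 3 is entry (1,3) of M⁵, where M is the adjacency matrix.
M² = [[1, 0, 0, 1, 0], [0, 1, 1, 0, 1], [0, 1, 1, 0, 1], [1, 0, 0, 3, 0], [0, 1, 1, 0, 2]]
M³ = [[0, 1, 1, 0, 2], [1, 0, 0, 3, 0], [1, 0, 0, 3, 0], [0, 3, 3, 0, 4], [2, 0, 0, 4, 0]]
M⁴ = [[2, 0, 0, 4, 0], [0, 3, 3, 0, 4], [0, 3, 3, 0, 4], [4, 0, 0, 10, 0], [0, 4, 4, 0, 6]]
M⁵ = [[0, 4, 4, 0, 6], [4, 0, 0, 10, 0], [4, 0, 0, 10, 0], [0, 10, 10, 0, 14], [6, 0, 0, 14, 0]]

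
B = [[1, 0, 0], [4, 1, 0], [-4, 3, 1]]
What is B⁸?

B = I + N where N = [[0, 0, 0], [4, 0, 0], [-4, 3, 0]] is strictly lower-triangular, so N³ = 0.
(I + N)⁸ = I + 8·N + 28·N² = [[1, 0, 0], [32, 1, 0], [304, 24, 1]].

[[1, 0, 0], [32, 1, 0], [304, 24, 1]]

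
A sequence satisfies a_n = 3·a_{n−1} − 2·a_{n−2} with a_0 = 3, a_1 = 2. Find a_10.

With companion matrix A = [[3, −2], [1, 0]], [a_n, a_{n−1}]ᵀ = A·[a_{n−1}, a_{n−2}]ᵀ, so [a_10, a_9]ᵀ = A^9·[a_1, a_0]ᵀ.
A^9 = [[1023, −1022], [511, −510]], giving [a_10, a_9]ᵀ = [[−1020], [−508]].

−1020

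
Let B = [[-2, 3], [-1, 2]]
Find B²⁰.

[[1, 0], [0, 1]]

B² = I (check: tr B = 0 and det B = -1), so B²⁰ = I since 20 is even.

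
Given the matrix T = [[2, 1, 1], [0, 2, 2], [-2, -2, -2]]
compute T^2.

[[2, 2, 2], [-4, 0, 0], [0, -2, -2]]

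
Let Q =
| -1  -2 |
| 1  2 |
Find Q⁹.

Q² = Q (a projection; rank 1, trace 1), so Q⁹ = Q.

[[-1, -2], [1, 2]]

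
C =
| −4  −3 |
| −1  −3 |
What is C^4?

C^2 = [[19, 21], [7, 12]]
C^3 = [[−97, −120], [−40, −57]]
C^4 = [[508, 651], [217, 291]]

[[508, 651], [217, 291]]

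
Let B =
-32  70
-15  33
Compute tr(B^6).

793

tr B = 1 and det B = -6, so the characteristic polynomial is λ² − (1)λ + (-6) with roots 3 and -2.
Eigenvectors give P = [[-2, -7], [-1, -3]] with P⁻¹ = [[3, -7], [-1, 2]], and B = P·diag(3, -2)·P⁻¹.
Then B^6 = P·diag(729, 64)·P⁻¹ = [[-1458, -448], [-729, -192]] · [[3, -7], [-1, 2]] = [[-3926, 9310], [-1995, 4719]].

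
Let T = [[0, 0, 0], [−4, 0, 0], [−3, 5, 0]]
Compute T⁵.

T is strictly triangular, hence nilpotent: T³ = 0, so T⁵ = 0.

[[0, 0, 0], [0, 0, 0], [0, 0, 0]]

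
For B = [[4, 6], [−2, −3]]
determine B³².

[[4, 6], [−2, −3]]

B² = B (a projection; rank 1, trace 1), so B³² = B.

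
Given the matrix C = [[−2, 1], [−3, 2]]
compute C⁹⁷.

C² = I (check: tr C = 0 and det C = −1), so C⁹⁷ = C since 97 is odd.

[[−2, 1], [−3, 2]]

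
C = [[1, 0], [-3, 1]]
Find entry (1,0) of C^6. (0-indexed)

C = I + N where N = [[0, 0], [-3, 0]] is strictly lower-triangular, so N^2 = 0.
(I + N)^6 = I + 6·N = [[1, 0], [-18, 1]].

-18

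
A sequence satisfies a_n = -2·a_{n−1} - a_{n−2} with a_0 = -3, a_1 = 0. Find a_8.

21

With companion matrix T = [[-2, -1], [1, 0]], [a_n, a_{n−1}]ᵀ = T·[a_{n−1}, a_{n−2}]ᵀ, so [a_8, a_7]ᵀ = T⁷·[a_1, a_0]ᵀ.
T⁷ = [[-8, -7], [7, 6]], giving [a_8, a_7]ᵀ = [[21], [-18]].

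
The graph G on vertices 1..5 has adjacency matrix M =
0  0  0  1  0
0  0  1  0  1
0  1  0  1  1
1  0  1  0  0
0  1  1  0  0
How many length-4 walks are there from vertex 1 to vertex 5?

1

The number of length-4 walks from vertex 1 to vertex 5 is entry (1,5) of M⁴, where M is the adjacency matrix.
M² = [[1, 0, 1, 0, 0], [0, 2, 1, 1, 1], [1, 1, 3, 0, 1], [0, 1, 0, 2, 1], [0, 1, 1, 1, 2]]
M³ = [[0, 1, 0, 2, 1], [1, 2, 4, 1, 3], [0, 4, 2, 4, 4], [2, 1, 4, 0, 1], [1, 3, 4, 1, 2]]
M⁴ = [[2, 1, 4, 0, 1], [1, 7, 6, 5, 6], [4, 6, 12, 2, 6], [0, 5, 2, 6, 5], [1, 6, 6, 5, 7]]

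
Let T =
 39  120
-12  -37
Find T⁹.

[[196839, 590520], [-59052, -177157]]

tr T = 2 and det T = -3, so the characteristic polynomial is λ² − (2)λ + (-3) with roots -1 and 3.
Eigenvectors give P = [[-3, 10], [1, -3]] with P⁻¹ = [[3, 10], [1, 3]], and T = P·diag(-1, 3)·P⁻¹.
Then T⁹ = P·diag(-1, 19683)·P⁻¹ = [[3, 196830], [-1, -59049]] · [[3, 10], [1, 3]] = [[196839, 590520], [-59052, -177157]].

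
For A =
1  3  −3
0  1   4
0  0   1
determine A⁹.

A = I + N where N = [[0, 3, −3], [0, 0, 4], [0, 0, 0]] is strictly upper-triangular, so N³ = 0.
(I + N)⁹ = I + 9·N + 36·N² = [[1, 27, 405], [0, 1, 36], [0, 0, 1]].

[[1, 27, 405], [0, 1, 36], [0, 0, 1]]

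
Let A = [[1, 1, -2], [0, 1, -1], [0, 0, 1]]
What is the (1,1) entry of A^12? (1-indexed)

1

A = I + N where N = [[0, 1, -2], [0, 0, -1], [0, 0, 0]] is strictly upper-triangular, so N^3 = 0.
(I + N)^12 = I + 12·N + 66·N^2 = [[1, 12, -90], [0, 1, -12], [0, 0, 1]].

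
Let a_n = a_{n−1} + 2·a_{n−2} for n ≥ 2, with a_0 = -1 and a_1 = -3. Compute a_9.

-683

With companion matrix B = [[1, 2], [1, 0]], [a_n, a_{n−1}]ᵀ = B·[a_{n−1}, a_{n−2}]ᵀ, so [a_9, a_8]ᵀ = B⁸·[a_1, a_0]ᵀ.
B⁸ = [[171, 170], [85, 86]], giving [a_9, a_8]ᵀ = [[-683], [-341]].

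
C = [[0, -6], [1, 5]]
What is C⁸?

tr C = 5 and det C = 6, so the characteristic polynomial is λ² − (5)λ + (6) with roots 2 and 3.
Eigenvectors give P = [[3, -2], [-1, 1]] with P⁻¹ = [[1, 2], [1, 3]], and C = P·diag(2, 3)·P⁻¹.
Then C⁸ = P·diag(256, 6561)·P⁻¹ = [[768, -13122], [-256, 6561]] · [[1, 2], [1, 3]] = [[-12354, -37830], [6305, 19171]].

[[-12354, -37830], [6305, 19171]]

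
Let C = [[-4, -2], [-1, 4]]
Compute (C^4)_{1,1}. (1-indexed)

324

C^2 = [[18, 0], [0, 18]]
C^3 = [[-72, -36], [-18, 72]]
C^4 = [[324, 0], [0, 324]]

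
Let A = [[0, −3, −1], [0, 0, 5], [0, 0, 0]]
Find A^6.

[[0, 0, 0], [0, 0, 0], [0, 0, 0]]

A is strictly triangular, hence nilpotent: A^3 = 0, so A^6 = 0.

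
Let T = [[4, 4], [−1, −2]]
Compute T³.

[[40, 32], [−8, −8]]

T² = [[12, 8], [−2, 0]]
T³ = [[40, 32], [−8, −8]]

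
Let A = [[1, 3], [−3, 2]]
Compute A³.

[[−35, −6], [6, −37]]

A² = [[−8, 9], [−9, −5]]
A³ = [[−35, −6], [6, −37]]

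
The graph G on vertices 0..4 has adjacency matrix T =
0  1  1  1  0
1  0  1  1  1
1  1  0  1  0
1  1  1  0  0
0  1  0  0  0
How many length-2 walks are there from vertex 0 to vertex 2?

The number of length-2 walks from vertex 0 to vertex 2 is entry (0,2) of T², where T is the adjacency matrix.
T² = [[3, 2, 2, 2, 1], [2, 4, 2, 2, 0], [2, 2, 3, 2, 1], [2, 2, 2, 3, 1], [1, 0, 1, 1, 1]]

2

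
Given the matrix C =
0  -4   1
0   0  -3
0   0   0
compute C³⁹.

C is strictly triangular, hence nilpotent: C³ = 0, so C³⁹ = 0.

[[0, 0, 0], [0, 0, 0], [0, 0, 0]]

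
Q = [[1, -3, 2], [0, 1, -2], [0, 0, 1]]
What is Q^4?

Q = I + N where N = [[0, -3, 2], [0, 0, -2], [0, 0, 0]] is strictly upper-triangular, so N^3 = 0.
(I + N)^4 = I + 4·N + 6·N^2 = [[1, -12, 44], [0, 1, -8], [0, 0, 1]].

[[1, -12, 44], [0, 1, -8], [0, 0, 1]]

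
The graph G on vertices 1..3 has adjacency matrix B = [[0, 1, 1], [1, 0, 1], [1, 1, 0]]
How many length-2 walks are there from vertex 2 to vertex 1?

1

The number of length-2 walks from vertex 2 to vertex 1 is entry (2,1) of B², where B is the adjacency matrix.
B² = [[2, 1, 1], [1, 2, 1], [1, 1, 2]]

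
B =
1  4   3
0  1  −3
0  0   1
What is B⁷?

B = I + N where N = [[0, 4, 3], [0, 0, −3], [0, 0, 0]] is strictly upper-triangular, so N³ = 0.
(I + N)⁷ = I + 7·N + 21·N² = [[1, 28, −231], [0, 1, −21], [0, 0, 1]].

[[1, 28, −231], [0, 1, −21], [0, 0, 1]]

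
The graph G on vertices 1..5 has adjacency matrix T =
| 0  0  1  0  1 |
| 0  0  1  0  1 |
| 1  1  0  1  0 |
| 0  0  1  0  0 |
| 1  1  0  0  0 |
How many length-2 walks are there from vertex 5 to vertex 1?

The number of length-2 walks from vertex 5 to vertex 1 is entry (5,1) of T², where T is the adjacency matrix.
T² = [[2, 2, 0, 1, 0], [2, 2, 0, 1, 0], [0, 0, 3, 0, 2], [1, 1, 0, 1, 0], [0, 0, 2, 0, 2]]

0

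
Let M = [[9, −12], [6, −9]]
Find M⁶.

[[729, 0], [0, 729]]

tr M = 0 and det M = −9, so the characteristic polynomial is λ² − (0)λ + (−9) with roots −3 and 3.
Eigenvectors give P = [[−1, 2], [−1, 1]] with P⁻¹ = [[1, −2], [1, −1]], and M = P·diag(−3, 3)·P⁻¹.
Then M⁶ = P·diag(729, 729)·P⁻¹ = [[−729, 1458], [−729, 729]] · [[1, −2], [1, −1]] = [[729, 0], [0, 729]].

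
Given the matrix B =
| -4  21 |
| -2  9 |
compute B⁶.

tr B = 5 and det B = 6, so the characteristic polynomial is λ² − (5)λ + (6) with roots 3 and 2.
Eigenvectors give P = [[3, 7], [1, 2]] with P⁻¹ = [[-2, 7], [1, -3]], and B = P·diag(3, 2)·P⁻¹.
Then B⁶ = P·diag(729, 64)·P⁻¹ = [[2187, 448], [729, 128]] · [[-2, 7], [1, -3]] = [[-3926, 13965], [-1330, 4719]].

[[-3926, 13965], [-1330, 4719]]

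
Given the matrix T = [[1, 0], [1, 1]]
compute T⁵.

T = I + N where N = [[0, 0], [1, 0]] is strictly lower-triangular, so N² = 0.
(I + N)⁵ = I + 5·N = [[1, 0], [5, 1]].

[[1, 0], [5, 1]]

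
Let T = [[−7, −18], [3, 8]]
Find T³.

[[−19, −54], [9, 26]]

tr T = 1 and det T = −2, so the characteristic polynomial is λ² − (1)λ + (−2) with roots −1 and 2.
Eigenvectors give P = [[−3, −2], [1, 1]] with P⁻¹ = [[−1, −2], [1, 3]], and T = P·diag(−1, 2)·P⁻¹.
Then T³ = P·diag(−1, 8)·P⁻¹ = [[3, −16], [−1, 8]] · [[−1, −2], [1, 3]] = [[−19, −54], [9, 26]].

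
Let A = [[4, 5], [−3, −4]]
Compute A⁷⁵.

A² = I (check: tr A = 0 and det A = −1), so A⁷⁵ = A since 75 is odd.

[[4, 5], [−3, −4]]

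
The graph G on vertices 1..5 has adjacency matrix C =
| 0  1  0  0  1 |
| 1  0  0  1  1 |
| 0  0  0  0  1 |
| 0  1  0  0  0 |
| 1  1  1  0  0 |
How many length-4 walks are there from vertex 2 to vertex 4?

The number of length-4 walks from vertex 2 to vertex 4 is entry (2,4) of C^4, where C is the adjacency matrix.
C^2 = [[2, 1, 1, 1, 1], [1, 3, 1, 0, 1], [1, 1, 1, 0, 0], [1, 0, 0, 1, 1], [1, 1, 0, 1, 3]]
C^3 = [[2, 4, 1, 1, 4], [4, 2, 1, 3, 5], [1, 1, 0, 1, 3], [1, 3, 1, 0, 1], [4, 5, 3, 1, 2]]
C^4 = [[8, 7, 4, 4, 7], [7, 12, 5, 2, 7], [4, 5, 3, 1, 2], [4, 2, 1, 3, 5], [7, 7, 2, 5, 12]]

2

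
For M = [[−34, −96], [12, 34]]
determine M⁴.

[[16, 0], [0, 16]]

tr M = 0 and det M = −4, so the characteristic polynomial is λ² − (0)λ + (−4) with roots −2 and 2.
Eigenvectors give P = [[3, 8], [−1, −3]] with P⁻¹ = [[3, 8], [−1, −3]], and M = P·diag(−2, 2)·P⁻¹.
Then M⁴ = P·diag(16, 16)·P⁻¹ = [[48, 128], [−16, −48]] · [[3, 8], [−1, −3]] = [[16, 0], [0, 16]].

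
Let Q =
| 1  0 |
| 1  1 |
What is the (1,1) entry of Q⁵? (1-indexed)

1

Q = I + N where N = [[0, 0], [1, 0]] is strictly lower-triangular, so N² = 0.
(I + N)⁵ = I + 5·N = [[1, 0], [5, 1]].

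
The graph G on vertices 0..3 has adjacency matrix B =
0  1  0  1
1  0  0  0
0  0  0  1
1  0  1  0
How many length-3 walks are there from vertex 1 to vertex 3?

The number of length-3 walks from vertex 1 to vertex 3 is entry (1,3) of B^3, where B is the adjacency matrix.
B^2 = [[2, 0, 1, 0], [0, 1, 0, 1], [1, 0, 1, 0], [0, 1, 0, 2]]
B^3 = [[0, 2, 0, 3], [2, 0, 1, 0], [0, 1, 0, 2], [3, 0, 2, 0]]

0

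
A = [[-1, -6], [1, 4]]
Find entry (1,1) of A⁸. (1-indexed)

-509

tr A = 3 and det A = 2, so the characteristic polynomial is λ² − (3)λ + (2) with roots 2 and 1.
Eigenvectors give P = [[2, 3], [-1, -1]] with P⁻¹ = [[-1, -3], [1, 2]], and A = P·diag(2, 1)·P⁻¹.
Then A⁸ = P·diag(256, 1)·P⁻¹ = [[512, 3], [-256, -1]] · [[-1, -3], [1, 2]] = [[-509, -1530], [255, 766]].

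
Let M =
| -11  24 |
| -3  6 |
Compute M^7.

[[-18659, 49416], [-6177, 16344]]

tr M = -5 and det M = 6, so the characteristic polynomial is λ² − (-5)λ + (6) with roots -3 and -2.
Eigenvectors give P = [[3, -8], [1, -3]] with P⁻¹ = [[3, -8], [1, -3]], and M = P·diag(-3, -2)·P⁻¹.
Then M^7 = P·diag(-2187, -128)·P⁻¹ = [[-6561, 1024], [-2187, 384]] · [[3, -8], [1, -3]] = [[-18659, 49416], [-6177, 16344]].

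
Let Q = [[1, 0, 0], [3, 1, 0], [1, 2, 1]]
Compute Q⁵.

[[1, 0, 0], [15, 1, 0], [65, 10, 1]]

Q = I + N where N = [[0, 0, 0], [3, 0, 0], [1, 2, 0]] is strictly lower-triangular, so N³ = 0.
(I + N)⁵ = I + 5·N + 10·N² = [[1, 0, 0], [15, 1, 0], [65, 10, 1]].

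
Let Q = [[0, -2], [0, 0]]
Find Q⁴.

[[0, 0], [0, 0]]

Q is strictly triangular, hence nilpotent: Q² = 0, so Q⁴ = 0.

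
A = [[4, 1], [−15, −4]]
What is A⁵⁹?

A² = I (check: tr A = 0 and det A = −1), so A⁵⁹ = A since 59 is odd.

[[4, 1], [−15, −4]]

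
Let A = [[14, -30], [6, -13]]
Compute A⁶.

[[316, -630], [126, -251]]

tr A = 1 and det A = -2, so the characteristic polynomial is λ² − (1)λ + (-2) with roots -1 and 2.
Eigenvectors give P = [[2, 5], [1, 2]] with P⁻¹ = [[-2, 5], [1, -2]], and A = P·diag(-1, 2)·P⁻¹.
Then A⁶ = P·diag(1, 64)·P⁻¹ = [[2, 320], [1, 128]] · [[-2, 5], [1, -2]] = [[316, -630], [126, -251]].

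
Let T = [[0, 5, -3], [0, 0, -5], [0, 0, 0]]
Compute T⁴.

[[0, 0, 0], [0, 0, 0], [0, 0, 0]]

T is strictly triangular, hence nilpotent: T³ = 0, so T⁴ = 0.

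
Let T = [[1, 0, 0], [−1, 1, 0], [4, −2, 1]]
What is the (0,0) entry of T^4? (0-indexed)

T = I + N where N = [[0, 0, 0], [−1, 0, 0], [4, −2, 0]] is strictly lower-triangular, so N^3 = 0.
(I + N)^4 = I + 4·N + 6·N^2 = [[1, 0, 0], [−4, 1, 0], [28, −8, 1]].

1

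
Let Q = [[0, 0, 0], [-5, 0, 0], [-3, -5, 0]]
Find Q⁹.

[[0, 0, 0], [0, 0, 0], [0, 0, 0]]

Q is strictly triangular, hence nilpotent: Q³ = 0, so Q⁹ = 0.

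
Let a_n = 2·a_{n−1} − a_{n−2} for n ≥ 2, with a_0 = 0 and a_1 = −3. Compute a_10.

−30

With companion matrix Q = [[2, −1], [1, 0]], [a_n, a_{n−1}]ᵀ = Q·[a_{n−1}, a_{n−2}]ᵀ, so [a_10, a_9]ᵀ = Q⁹·[a_1, a_0]ᵀ.
Q⁹ = [[10, −9], [9, −8]], giving [a_10, a_9]ᵀ = [[−30], [−27]].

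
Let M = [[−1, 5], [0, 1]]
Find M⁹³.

M² = I (check: tr M = 0 and det M = −1), so M⁹³ = M since 93 is odd.

[[−1, 5], [0, 1]]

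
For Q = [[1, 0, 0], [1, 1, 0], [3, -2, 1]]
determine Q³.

Q = I + N where N = [[0, 0, 0], [1, 0, 0], [3, -2, 0]] is strictly lower-triangular, so N³ = 0.
(I + N)³ = I + 3·N + 3·N² = [[1, 0, 0], [3, 1, 0], [3, -6, 1]].

[[1, 0, 0], [3, 1, 0], [3, -6, 1]]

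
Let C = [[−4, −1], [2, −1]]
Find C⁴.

[[146, 65], [−130, −49]]

tr C = −5 and det C = 6, so the characteristic polynomial is λ² − (−5)λ + (6) with roots −3 and −2.
Eigenvectors give P = [[−1, −1], [1, 2]] with P⁻¹ = [[−2, −1], [1, 1]], and C = P·diag(−3, −2)·P⁻¹.
Then C⁴ = P·diag(81, 16)·P⁻¹ = [[−81, −16], [81, 32]] · [[−2, −1], [1, 1]] = [[146, 65], [−130, −49]].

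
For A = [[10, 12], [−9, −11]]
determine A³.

[[28, 36], [−27, −35]]

tr A = −1 and det A = −2, so the characteristic polynomial is λ² − (−1)λ + (−2) with roots −2 and 1.
Eigenvectors give P = [[−1, 4], [1, −3]] with P⁻¹ = [[3, 4], [1, 1]], and A = P·diag(−2, 1)·P⁻¹.
Then A³ = P·diag(−8, 1)·P⁻¹ = [[8, 4], [−8, −3]] · [[3, 4], [1, 1]] = [[28, 36], [−27, −35]].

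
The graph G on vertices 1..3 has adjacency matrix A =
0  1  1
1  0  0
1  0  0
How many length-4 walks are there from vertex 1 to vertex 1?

The number of length-4 walks from vertex 1 to vertex 1 is entry (1,1) of A⁴, where A is the adjacency matrix.
A² = [[2, 0, 0], [0, 1, 1], [0, 1, 1]]
A³ = [[0, 2, 2], [2, 0, 0], [2, 0, 0]]
A⁴ = [[4, 0, 0], [0, 2, 2], [0, 2, 2]]

4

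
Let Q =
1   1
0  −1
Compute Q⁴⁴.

[[1, 0], [0, 1]]

Q² = I (check: tr Q = 0 and det Q = −1), so Q⁴⁴ = I since 44 is even.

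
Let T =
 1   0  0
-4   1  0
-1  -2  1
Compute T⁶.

[[1, 0, 0], [-24, 1, 0], [114, -12, 1]]

T = I + N where N = [[0, 0, 0], [-4, 0, 0], [-1, -2, 0]] is strictly lower-triangular, so N³ = 0.
(I + N)⁶ = I + 6·N + 15·N² = [[1, 0, 0], [-24, 1, 0], [114, -12, 1]].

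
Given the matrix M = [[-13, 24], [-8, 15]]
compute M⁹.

[[-59053, 118104], [-39368, 78735]]

tr M = 2 and det M = -3, so the characteristic polynomial is λ² − (2)λ + (-3) with roots 3 and -1.
Eigenvectors give P = [[-3, 2], [-2, 1]] with P⁻¹ = [[1, -2], [2, -3]], and M = P·diag(3, -1)·P⁻¹.
Then M⁹ = P·diag(19683, -1)·P⁻¹ = [[-59049, -2], [-39366, -1]] · [[1, -2], [2, -3]] = [[-59053, 118104], [-39368, 78735]].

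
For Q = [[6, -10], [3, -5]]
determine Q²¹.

[[6, -10], [3, -5]]

Q² = Q (a projection; rank 1, trace 1), so Q²¹ = Q.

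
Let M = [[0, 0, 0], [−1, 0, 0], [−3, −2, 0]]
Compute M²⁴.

[[0, 0, 0], [0, 0, 0], [0, 0, 0]]

M is strictly triangular, hence nilpotent: M³ = 0, so M²⁴ = 0.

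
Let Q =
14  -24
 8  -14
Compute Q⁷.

tr Q = 0 and det Q = -4, so the characteristic polynomial is λ² − (0)λ + (-4) with roots 2 and -2.
Eigenvectors give P = [[2, -3], [1, -2]] with P⁻¹ = [[2, -3], [1, -2]], and Q = P·diag(2, -2)·P⁻¹.
Then Q⁷ = P·diag(128, -128)·P⁻¹ = [[256, 384], [128, 256]] · [[2, -3], [1, -2]] = [[896, -1536], [512, -896]].

[[896, -1536], [512, -896]]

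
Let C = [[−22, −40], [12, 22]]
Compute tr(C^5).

0

tr C = 0 and det C = −4, so the characteristic polynomial is λ² − (0)λ + (−4) with roots 2 and −2.
Eigenvectors give P = [[5, 2], [−3, −1]] with P⁻¹ = [[−1, −2], [3, 5]], and C = P·diag(2, −2)·P⁻¹.
Then C^5 = P·diag(32, −32)·P⁻¹ = [[160, −64], [−96, 32]] · [[−1, −2], [3, 5]] = [[−352, −640], [192, 352]].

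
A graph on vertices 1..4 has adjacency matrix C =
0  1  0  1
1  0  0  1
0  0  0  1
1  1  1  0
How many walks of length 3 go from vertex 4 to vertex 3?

The number of length-3 walks from vertex 4 to vertex 3 is entry (4,3) of C³, where C is the adjacency matrix.
C² = [[2, 1, 1, 1], [1, 2, 1, 1], [1, 1, 1, 0], [1, 1, 0, 3]]
C³ = [[2, 3, 1, 4], [3, 2, 1, 4], [1, 1, 0, 3], [4, 4, 3, 2]]

3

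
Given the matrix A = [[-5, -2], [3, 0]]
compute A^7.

[[-6305, -4118], [6177, 3990]]

tr A = -5 and det A = 6, so the characteristic polynomial is λ² − (-5)λ + (6) with roots -2 and -3.
Eigenvectors give P = [[2, -1], [-3, 1]] with P⁻¹ = [[-1, -1], [-3, -2]], and A = P·diag(-2, -3)·P⁻¹.
Then A^7 = P·diag(-128, -2187)·P⁻¹ = [[-256, 2187], [384, -2187]] · [[-1, -1], [-3, -2]] = [[-6305, -4118], [6177, 3990]].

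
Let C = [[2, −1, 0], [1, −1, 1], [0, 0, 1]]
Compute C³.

C² = [[3, −1, −1], [1, 0, 0], [0, 0, 1]]
C³ = [[5, −2, −2], [2, −1, 0], [0, 0, 1]]

[[5, −2, −2], [2, −1, 0], [0, 0, 1]]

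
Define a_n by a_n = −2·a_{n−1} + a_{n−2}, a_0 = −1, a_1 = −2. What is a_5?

−46

With companion matrix T = [[−2, 1], [1, 0]], [a_n, a_{n−1}]ᵀ = T·[a_{n−1}, a_{n−2}]ᵀ, so [a_5, a_4]ᵀ = T⁴·[a_1, a_0]ᵀ.
T⁴ = [[29, −12], [−12, 5]], giving [a_5, a_4]ᵀ = [[−46], [19]].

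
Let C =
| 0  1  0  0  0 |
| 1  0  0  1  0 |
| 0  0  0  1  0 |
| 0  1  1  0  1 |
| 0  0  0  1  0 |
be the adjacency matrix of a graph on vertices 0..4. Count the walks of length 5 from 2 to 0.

4

The number of length-5 walks from vertex 2 to vertex 0 is entry (2,0) of C⁵, where C is the adjacency matrix.
C² = [[1, 0, 0, 1, 0], [0, 2, 1, 0, 1], [0, 1, 1, 0, 1], [1, 0, 0, 3, 0], [0, 1, 1, 0, 1]]
C³ = [[0, 2, 1, 0, 1], [2, 0, 0, 4, 0], [1, 0, 0, 3, 0], [0, 4, 3, 0, 3], [1, 0, 0, 3, 0]]
C⁴ = [[2, 0, 0, 4, 0], [0, 6, 4, 0, 4], [0, 4, 3, 0, 3], [4, 0, 0, 10, 0], [0, 4, 3, 0, 3]]
C⁵ = [[0, 6, 4, 0, 4], [6, 0, 0, 14, 0], [4, 0, 0, 10, 0], [0, 14, 10, 0, 10], [4, 0, 0, 10, 0]]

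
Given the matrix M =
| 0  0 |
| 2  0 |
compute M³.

M is strictly triangular, hence nilpotent: M² = 0, so M³ = 0.

[[0, 0], [0, 0]]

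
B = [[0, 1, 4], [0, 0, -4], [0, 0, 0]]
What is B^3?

[[0, 0, 0], [0, 0, 0], [0, 0, 0]]

B is strictly triangular, hence nilpotent: B^3 = 0, so B^3 = 0.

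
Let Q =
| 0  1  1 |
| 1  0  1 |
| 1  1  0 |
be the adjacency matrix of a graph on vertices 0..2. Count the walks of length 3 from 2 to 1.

3

The number of length-3 walks from vertex 2 to vertex 1 is entry (2,1) of Q³, where Q is the adjacency matrix.
Q² = [[2, 1, 1], [1, 2, 1], [1, 1, 2]]
Q³ = [[2, 3, 3], [3, 2, 3], [3, 3, 2]]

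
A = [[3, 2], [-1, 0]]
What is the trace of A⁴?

tr A = 3 and det A = 2, so the characteristic polynomial is λ² − (3)λ + (2) with roots 2 and 1.
Eigenvectors give P = [[2, -1], [-1, 1]] with P⁻¹ = [[1, 1], [1, 2]], and A = P·diag(2, 1)·P⁻¹.
Then A⁴ = P·diag(16, 1)·P⁻¹ = [[32, -1], [-16, 1]] · [[1, 1], [1, 2]] = [[31, 30], [-15, -14]].

17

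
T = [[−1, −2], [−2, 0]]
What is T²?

[[5, 2], [2, 4]]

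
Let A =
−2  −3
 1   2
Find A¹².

A² = I (check: tr A = 0 and det A = −1), so A¹² = I since 12 is even.

[[1, 0], [0, 1]]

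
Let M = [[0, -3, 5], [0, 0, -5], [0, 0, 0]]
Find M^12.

M is strictly triangular, hence nilpotent: M^3 = 0, so M^12 = 0.

[[0, 0, 0], [0, 0, 0], [0, 0, 0]]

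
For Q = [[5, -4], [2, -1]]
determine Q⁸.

tr Q = 4 and det Q = 3, so the characteristic polynomial is λ² − (4)λ + (3) with roots 3 and 1.
Eigenvectors give P = [[2, -1], [1, -1]] with P⁻¹ = [[1, -1], [1, -2]], and Q = P·diag(3, 1)·P⁻¹.
Then Q⁸ = P·diag(6561, 1)·P⁻¹ = [[13122, -1], [6561, -1]] · [[1, -1], [1, -2]] = [[13121, -13120], [6560, -6559]].

[[13121, -13120], [6560, -6559]]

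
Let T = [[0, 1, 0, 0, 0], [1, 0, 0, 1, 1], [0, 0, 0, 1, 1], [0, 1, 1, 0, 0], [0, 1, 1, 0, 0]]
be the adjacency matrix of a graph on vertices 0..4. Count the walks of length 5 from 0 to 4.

0

The number of length-5 walks from vertex 0 to vertex 4 is entry (0,4) of T^5, where T is the adjacency matrix.
T^2 = [[1, 0, 0, 1, 1], [0, 3, 2, 0, 0], [0, 2, 2, 0, 0], [1, 0, 0, 2, 2], [1, 0, 0, 2, 2]]
T^3 = [[0, 3, 2, 0, 0], [3, 0, 0, 5, 5], [2, 0, 0, 4, 4], [0, 5, 4, 0, 0], [0, 5, 4, 0, 0]]
T^4 = [[3, 0, 0, 5, 5], [0, 13, 10, 0, 0], [0, 10, 8, 0, 0], [5, 0, 0, 9, 9], [5, 0, 0, 9, 9]]
T^5 = [[0, 13, 10, 0, 0], [13, 0, 0, 23, 23], [10, 0, 0, 18, 18], [0, 23, 18, 0, 0], [0, 23, 18, 0, 0]]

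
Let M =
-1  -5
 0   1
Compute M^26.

M² = I (check: tr M = 0 and det M = -1), so M^26 = I since 26 is even.

[[1, 0], [0, 1]]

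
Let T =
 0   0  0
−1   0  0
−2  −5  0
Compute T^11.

[[0, 0, 0], [0, 0, 0], [0, 0, 0]]

T is strictly triangular, hence nilpotent: T^3 = 0, so T^11 = 0.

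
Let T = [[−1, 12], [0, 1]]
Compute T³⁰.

T² = I (check: tr T = 0 and det T = −1), so T³⁰ = I since 30 is even.

[[1, 0], [0, 1]]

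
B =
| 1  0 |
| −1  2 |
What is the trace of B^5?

tr B = 3 and det B = 2, so the characteristic polynomial is λ² − (3)λ + (2) with roots 2 and 1.
Eigenvectors give P = [[0, 1], [−1, 1]] with P⁻¹ = [[1, −1], [1, 0]], and B = P·diag(2, 1)·P⁻¹.
Then B^5 = P·diag(32, 1)·P⁻¹ = [[0, 1], [−32, 1]] · [[1, −1], [1, 0]] = [[1, 0], [−31, 32]].

33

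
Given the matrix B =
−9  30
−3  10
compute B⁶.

[[−9, 30], [−3, 10]]

B² = B (a projection; rank 1, trace 1), so B⁶ = B.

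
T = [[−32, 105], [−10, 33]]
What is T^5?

tr T = 1 and det T = −6, so the characteristic polynomial is λ² − (1)λ + (−6) with roots −2 and 3.
Eigenvectors give P = [[7, 3], [2, 1]] with P⁻¹ = [[1, −3], [−2, 7]], and T = P·diag(−2, 3)·P⁻¹.
Then T^5 = P·diag(−32, 243)·P⁻¹ = [[−224, 729], [−64, 243]] · [[1, −3], [−2, 7]] = [[−1682, 5775], [−550, 1893]].

[[−1682, 5775], [−550, 1893]]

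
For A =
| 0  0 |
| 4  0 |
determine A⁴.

A is strictly triangular, hence nilpotent: A² = 0, so A⁴ = 0.

[[0, 0], [0, 0]]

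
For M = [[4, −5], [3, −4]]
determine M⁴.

[[1, 0], [0, 1]]

M² = I (check: tr M = 0 and det M = −1), so M⁴ = I since 4 is even.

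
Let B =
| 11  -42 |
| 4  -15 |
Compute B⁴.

[[-479, 1680], [-160, 561]]

tr B = -4 and det B = 3, so the characteristic polynomial is λ² − (-4)λ + (3) with roots -3 and -1.
Eigenvectors give P = [[3, 7], [1, 2]] with P⁻¹ = [[-2, 7], [1, -3]], and B = P·diag(-3, -1)·P⁻¹.
Then B⁴ = P·diag(81, 1)·P⁻¹ = [[243, 7], [81, 2]] · [[-2, 7], [1, -3]] = [[-479, 1680], [-160, 561]].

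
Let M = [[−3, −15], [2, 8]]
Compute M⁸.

tr M = 5 and det M = 6, so the characteristic polynomial is λ² − (5)λ + (6) with roots 3 and 2.
Eigenvectors give P = [[5, 3], [−2, −1]] with P⁻¹ = [[−1, −3], [2, 5]], and M = P·diag(3, 2)·P⁻¹.
Then M⁸ = P·diag(6561, 256)·P⁻¹ = [[32805, 768], [−13122, −256]] · [[−1, −3], [2, 5]] = [[−31269, −94575], [12610, 38086]].

[[−31269, −94575], [12610, 38086]]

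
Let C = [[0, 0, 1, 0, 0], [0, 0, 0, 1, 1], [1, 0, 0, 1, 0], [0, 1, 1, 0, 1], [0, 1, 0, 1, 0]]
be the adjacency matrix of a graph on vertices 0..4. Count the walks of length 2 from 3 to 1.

1

The number of length-2 walks from vertex 3 to vertex 1 is entry (3,1) of C^2, where C is the adjacency matrix.
C^2 = [[1, 0, 0, 1, 0], [0, 2, 1, 1, 1], [0, 1, 2, 0, 1], [1, 1, 0, 3, 1], [0, 1, 1, 1, 2]]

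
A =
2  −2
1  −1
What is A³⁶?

A² = A (a projection; rank 1, trace 1), so A³⁶ = A.

[[2, −2], [1, −1]]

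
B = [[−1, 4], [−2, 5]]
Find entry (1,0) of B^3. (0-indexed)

−26

tr B = 4 and det B = 3, so the characteristic polynomial is λ² − (4)λ + (3) with roots 1 and 3.
Eigenvectors give P = [[−2, −1], [−1, −1]] with P⁻¹ = [[−1, 1], [1, −2]], and B = P·diag(1, 3)·P⁻¹.
Then B^3 = P·diag(1, 27)·P⁻¹ = [[−2, −27], [−1, −27]] · [[−1, 1], [1, −2]] = [[−25, 52], [−26, 53]].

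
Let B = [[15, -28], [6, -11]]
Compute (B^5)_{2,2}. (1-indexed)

tr B = 4 and det B = 3, so the characteristic polynomial is λ² − (4)λ + (3) with roots 3 and 1.
Eigenvectors give P = [[7, 2], [3, 1]] with P⁻¹ = [[1, -2], [-3, 7]], and B = P·diag(3, 1)·P⁻¹.
Then B^5 = P·diag(243, 1)·P⁻¹ = [[1701, 2], [729, 1]] · [[1, -2], [-3, 7]] = [[1695, -3388], [726, -1451]].

-1451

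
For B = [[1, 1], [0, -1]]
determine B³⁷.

B² = I (check: tr B = 0 and det B = -1), so B³⁷ = B since 37 is odd.

[[1, 1], [0, -1]]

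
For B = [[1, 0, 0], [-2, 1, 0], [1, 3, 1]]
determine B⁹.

[[1, 0, 0], [-18, 1, 0], [-207, 27, 1]]

B = I + N where N = [[0, 0, 0], [-2, 0, 0], [1, 3, 0]] is strictly lower-triangular, so N³ = 0.
(I + N)⁹ = I + 9·N + 36·N² = [[1, 0, 0], [-18, 1, 0], [-207, 27, 1]].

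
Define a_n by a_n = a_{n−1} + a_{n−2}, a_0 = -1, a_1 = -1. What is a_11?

With companion matrix C = [[1, 1], [1, 0]], [a_n, a_{n−1}]ᵀ = C·[a_{n−1}, a_{n−2}]ᵀ, so [a_11, a_10]ᵀ = C¹⁰·[a_1, a_0]ᵀ.
C¹⁰ = [[89, 55], [55, 34]], giving [a_11, a_10]ᵀ = [[-144], [-89]].

-144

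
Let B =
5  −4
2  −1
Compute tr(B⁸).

tr B = 4 and det B = 3, so the characteristic polynomial is λ² − (4)λ + (3) with roots 3 and 1.
Eigenvectors give P = [[2, 1], [1, 1]] with P⁻¹ = [[1, −1], [−1, 2]], and B = P·diag(3, 1)·P⁻¹.
Then B⁸ = P·diag(6561, 1)·P⁻¹ = [[13122, 1], [6561, 1]] · [[1, −1], [−1, 2]] = [[13121, −13120], [6560, −6559]].

6562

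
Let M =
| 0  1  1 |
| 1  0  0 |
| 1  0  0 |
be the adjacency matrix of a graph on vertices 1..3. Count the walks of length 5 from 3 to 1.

4

The number of length-5 walks from vertex 3 to vertex 1 is entry (3,1) of M^5, where M is the adjacency matrix.
M^2 = [[2, 0, 0], [0, 1, 1], [0, 1, 1]]
M^3 = [[0, 2, 2], [2, 0, 0], [2, 0, 0]]
M^4 = [[4, 0, 0], [0, 2, 2], [0, 2, 2]]
M^5 = [[0, 4, 4], [4, 0, 0], [4, 0, 0]]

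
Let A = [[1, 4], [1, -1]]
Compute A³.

[[5, 20], [5, -5]]

A² = [[5, 0], [0, 5]]
A³ = [[5, 20], [5, -5]]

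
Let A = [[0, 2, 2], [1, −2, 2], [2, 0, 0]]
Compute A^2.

[[6, −4, 4], [2, 6, −2], [0, 4, 4]]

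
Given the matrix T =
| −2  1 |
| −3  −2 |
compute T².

[[1, −4], [12, 1]]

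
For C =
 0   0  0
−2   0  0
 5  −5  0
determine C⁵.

[[0, 0, 0], [0, 0, 0], [0, 0, 0]]

C is strictly triangular, hence nilpotent: C³ = 0, so C⁵ = 0.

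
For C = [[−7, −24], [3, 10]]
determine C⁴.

tr C = 3 and det C = 2, so the characteristic polynomial is λ² − (3)λ + (2) with roots 1 and 2.
Eigenvectors give P = [[−3, −8], [1, 3]] with P⁻¹ = [[−3, −8], [1, 3]], and C = P·diag(1, 2)·P⁻¹.
Then C⁴ = P·diag(1, 16)·P⁻¹ = [[−3, −128], [1, 48]] · [[−3, −8], [1, 3]] = [[−119, −360], [45, 136]].

[[−119, −360], [45, 136]]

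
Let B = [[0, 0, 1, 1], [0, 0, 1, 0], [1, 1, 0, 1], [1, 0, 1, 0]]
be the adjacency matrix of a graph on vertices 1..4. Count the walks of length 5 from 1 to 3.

17

The number of length-5 walks from vertex 1 to vertex 3 is entry (1,3) of B⁵, where B is the adjacency matrix.
B² = [[2, 1, 1, 1], [1, 1, 0, 1], [1, 0, 3, 1], [1, 1, 1, 2]]
B³ = [[2, 1, 4, 3], [1, 0, 3, 1], [4, 3, 2, 4], [3, 1, 4, 2]]
B⁴ = [[7, 4, 6, 6], [4, 3, 2, 4], [6, 2, 11, 6], [6, 4, 6, 7]]
B⁵ = [[12, 6, 17, 13], [6, 2, 11, 6], [17, 11, 14, 17], [13, 6, 17, 12]]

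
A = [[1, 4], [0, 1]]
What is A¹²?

A = I + N where N = [[0, 4], [0, 0]] is strictly upper-triangular, so N² = 0.
(I + N)¹² = I + 12·N = [[1, 48], [0, 1]].

[[1, 48], [0, 1]]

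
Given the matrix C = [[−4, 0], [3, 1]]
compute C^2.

[[16, 0], [−9, 1]]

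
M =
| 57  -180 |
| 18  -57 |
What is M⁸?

tr M = 0 and det M = -9, so the characteristic polynomial is λ² − (0)λ + (-9) with roots 3 and -3.
Eigenvectors give P = [[10, 3], [3, 1]] with P⁻¹ = [[1, -3], [-3, 10]], and M = P·diag(3, -3)·P⁻¹.
Then M⁸ = P·diag(6561, 6561)·P⁻¹ = [[65610, 19683], [19683, 6561]] · [[1, -3], [-3, 10]] = [[6561, 0], [0, 6561]].

[[6561, 0], [0, 6561]]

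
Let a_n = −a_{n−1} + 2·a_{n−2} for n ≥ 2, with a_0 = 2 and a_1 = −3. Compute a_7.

−213

With companion matrix C = [[−1, 2], [1, 0]], [a_n, a_{n−1}]ᵀ = C·[a_{n−1}, a_{n−2}]ᵀ, so [a_7, a_6]ᵀ = C⁶·[a_1, a_0]ᵀ.
C⁶ = [[43, −42], [−21, 22]], giving [a_7, a_6]ᵀ = [[−213], [107]].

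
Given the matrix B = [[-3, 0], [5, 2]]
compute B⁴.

tr B = -1 and det B = -6, so the characteristic polynomial is λ² − (-1)λ + (-6) with roots -3 and 2.
Eigenvectors give P = [[-1, 0], [1, 1]] with P⁻¹ = [[-1, 0], [1, 1]], and B = P·diag(-3, 2)·P⁻¹.
Then B⁴ = P·diag(81, 16)·P⁻¹ = [[-81, 0], [81, 16]] · [[-1, 0], [1, 1]] = [[81, 0], [-65, 16]].

[[81, 0], [-65, 16]]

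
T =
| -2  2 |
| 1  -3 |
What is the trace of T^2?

17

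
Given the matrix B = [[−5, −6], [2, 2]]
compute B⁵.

[[−125, −186], [62, 92]]

tr B = −3 and det B = 2, so the characteristic polynomial is λ² − (−3)λ + (2) with roots −2 and −1.
Eigenvectors give P = [[−2, 3], [1, −2]] with P⁻¹ = [[−2, −3], [−1, −2]], and B = P·diag(−2, −1)·P⁻¹.
Then B⁵ = P·diag(−32, −1)·P⁻¹ = [[64, −3], [−32, 2]] · [[−2, −3], [−1, −2]] = [[−125, −186], [62, 92]].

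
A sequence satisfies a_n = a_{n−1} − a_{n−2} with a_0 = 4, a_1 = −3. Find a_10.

With companion matrix A = [[1, −1], [1, 0]], [a_n, a_{n−1}]ᵀ = A·[a_{n−1}, a_{n−2}]ᵀ, so [a_10, a_9]ᵀ = A⁹·[a_1, a_0]ᵀ.
A⁹ = [[−1, 0], [0, −1]], giving [a_10, a_9]ᵀ = [[3], [−4]].

3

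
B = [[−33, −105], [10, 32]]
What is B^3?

[[−237, −735], [70, 218]]

tr B = −1 and det B = −6, so the characteristic polynomial is λ² − (−1)λ + (−6) with roots 2 and −3.
Eigenvectors give P = [[−3, 7], [1, −2]] with P⁻¹ = [[2, 7], [1, 3]], and B = P·diag(2, −3)·P⁻¹.
Then B^3 = P·diag(8, −27)·P⁻¹ = [[−24, −189], [8, 54]] · [[2, 7], [1, 3]] = [[−237, −735], [70, 218]].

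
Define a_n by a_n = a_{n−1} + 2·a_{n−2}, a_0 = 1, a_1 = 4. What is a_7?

214

With companion matrix Q = [[1, 2], [1, 0]], [a_n, a_{n−1}]ᵀ = Q·[a_{n−1}, a_{n−2}]ᵀ, so [a_7, a_6]ᵀ = Q^6·[a_1, a_0]ᵀ.
Q^6 = [[43, 42], [21, 22]], giving [a_7, a_6]ᵀ = [[214], [106]].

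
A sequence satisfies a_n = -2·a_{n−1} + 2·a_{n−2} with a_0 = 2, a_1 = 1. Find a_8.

With companion matrix M = [[-2, 2], [1, 0]], [a_n, a_{n−1}]ᵀ = M·[a_{n−1}, a_{n−2}]ᵀ, so [a_8, a_7]ᵀ = M⁷·[a_1, a_0]ᵀ.
M⁷ = [[-896, 656], [328, -240]], giving [a_8, a_7]ᵀ = [[416], [-152]].

416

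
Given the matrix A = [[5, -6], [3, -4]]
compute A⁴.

tr A = 1 and det A = -2, so the characteristic polynomial is λ² − (1)λ + (-2) with roots -1 and 2.
Eigenvectors give P = [[1, 2], [1, 1]] with P⁻¹ = [[-1, 2], [1, -1]], and A = P·diag(-1, 2)·P⁻¹.
Then A⁴ = P·diag(1, 16)·P⁻¹ = [[1, 32], [1, 16]] · [[-1, 2], [1, -1]] = [[31, -30], [15, -14]].

[[31, -30], [15, -14]]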